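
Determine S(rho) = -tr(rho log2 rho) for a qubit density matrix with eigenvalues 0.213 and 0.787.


S = -p*log2(p) - (1-p)*log2(1-p)
p = 0.2130, 1-p = 0.7870
= -0.2130 * log2(0.2130) - 0.7870 * log2(0.7870)
= -(-0.4752) - (-0.2720)
= 0.7472

0.7472


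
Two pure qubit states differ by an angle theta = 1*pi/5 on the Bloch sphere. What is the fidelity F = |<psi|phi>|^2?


For states separated by angle theta on Bloch sphere:
F = cos^2(theta/2)
theta = 1*pi/5 = 0.6283
theta/2 = 0.3142
cos(theta/2) = 0.9511
F = 0.9045

0.9045


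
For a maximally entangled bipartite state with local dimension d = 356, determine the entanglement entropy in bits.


For a maximally entangled state in d x d:
S = log2(d) = log2(356)
= 8.4757

8.4757


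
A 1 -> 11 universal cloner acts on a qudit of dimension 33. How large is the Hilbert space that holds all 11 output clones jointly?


Output space = H^(tensor 11) where dim(H) = 33
dim = 33^11
= 1089 (after 2 factors)
= 35937 (after 3 factors)
= 1185921 (after 4 factors)
= 39135393 (after 5 factors)
= 1291467969 (after 6 factors)
= 42618442977 (after 7 factors)
= 1406408618241 (after 8 factors)
= 46411484401953 (after 9 factors)
= 1531578985264449 (after 10 factors)
= 50542106513726817 (after 11 factors)
= 50542106513726817

50542106513726817


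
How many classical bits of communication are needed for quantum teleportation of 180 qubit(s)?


Quantum teleportation requires 2 classical bits per qubit teleported.
180 qubit(s) -> 2 * 180 = 360 classical bits

360


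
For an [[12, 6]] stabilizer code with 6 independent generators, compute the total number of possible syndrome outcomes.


Each stabilizer generator gives a binary (+1 or -1) measurement outcome.
With 6 independent generators:
Total syndromes = 2^6
= 64

64


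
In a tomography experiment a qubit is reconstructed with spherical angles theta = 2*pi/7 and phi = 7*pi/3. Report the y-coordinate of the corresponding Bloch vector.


theta = 0.8976, phi = 7.3304
r_y = sin(theta)*sin(phi) = 0.7818 * 0.8660
r_y = 0.6771

0.6771


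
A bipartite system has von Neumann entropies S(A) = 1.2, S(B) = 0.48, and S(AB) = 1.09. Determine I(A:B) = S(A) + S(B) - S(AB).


I(A:B) = S(A) + S(B) - S(AB)
= 1.2 + 0.48 - 1.09
= 0.5900

0.5900


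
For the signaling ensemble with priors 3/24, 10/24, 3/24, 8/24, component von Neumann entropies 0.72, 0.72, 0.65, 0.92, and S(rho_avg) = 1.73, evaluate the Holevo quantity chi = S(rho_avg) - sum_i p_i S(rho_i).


chi = S(rho) - sum_i p_i * S(rho_i)
Weighted entropy = 3/24 * 0.72 + 10/24 * 0.72 + 3/24 * 0.65 + 8/24 * 0.92
= 0.7779
chi = 1.73 - 0.7779
= 0.9521

0.9521


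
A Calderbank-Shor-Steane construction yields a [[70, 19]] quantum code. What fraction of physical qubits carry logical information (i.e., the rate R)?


Code rate R = k/n
= 19/70
= 0.2714

0.2714


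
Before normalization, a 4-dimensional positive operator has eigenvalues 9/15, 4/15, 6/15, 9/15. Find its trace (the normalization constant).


tr(M) = sum of eigenvalues
= 9/15 + 4/15 + 6/15 + 9/15
= 28/15
= 1.8667

1.8667


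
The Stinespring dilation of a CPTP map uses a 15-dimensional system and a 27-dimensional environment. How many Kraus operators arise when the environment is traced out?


Tracing out the environment in an orthonormal basis {|i>_E} gives Kraus operators K_i = <i|_E U |0>_E.
Number of Kraus operators = dim(H_env) = d_env
= 27

27


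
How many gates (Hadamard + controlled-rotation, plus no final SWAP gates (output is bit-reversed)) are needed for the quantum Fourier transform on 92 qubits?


Hadamard gates: 92
Controlled rotations: n*(n-1)/2 = 92*91/2 = 4186
SWAP gates: 0 (omitted)
Total = 92 + 4186
= 4278

4278


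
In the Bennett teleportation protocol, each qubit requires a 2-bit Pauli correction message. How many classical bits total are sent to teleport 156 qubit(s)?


Quantum teleportation requires 2 classical bits per qubit teleported.
156 qubit(s) -> 2 * 156 = 312 classical bits

312


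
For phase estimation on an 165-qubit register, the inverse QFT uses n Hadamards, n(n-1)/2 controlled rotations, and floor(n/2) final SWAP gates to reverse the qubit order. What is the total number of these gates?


Hadamard gates: 165
Controlled rotations: n*(n-1)/2 = 165*164/2 = 13530
SWAP gates: floor(n/2) = floor(165/2) = 82
Total = 165 + 13530 + 82
= 13777

13777


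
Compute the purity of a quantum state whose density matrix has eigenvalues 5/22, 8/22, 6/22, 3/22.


tr(rho^2) = sum of eigenvalues squared
= (5/22)^2 + (8/22)^2 + (6/22)^2 + (3/22)^2
= (25 + 64 + 36 + 9) / 484
= 134/484
= 0.2769

0.2769


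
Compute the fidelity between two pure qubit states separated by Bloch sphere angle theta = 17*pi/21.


For states separated by angle theta on Bloch sphere:
F = cos^2(theta/2)
theta = 17*pi/21 = 2.5432
theta/2 = 1.2716
cos(theta/2) = 0.2948
F = 0.0869

0.0869


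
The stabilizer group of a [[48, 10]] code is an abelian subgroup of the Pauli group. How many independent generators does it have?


For an [[n,k]] stabilizer code:
Number of stabilizer generators = n - k
= 48 - 10
= 38

38


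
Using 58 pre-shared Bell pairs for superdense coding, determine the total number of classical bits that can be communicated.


Superdense coding allows 2 classical bits per shared entangled pair.
58 pair(s) -> 2 * 58 = 116 classical bits

116


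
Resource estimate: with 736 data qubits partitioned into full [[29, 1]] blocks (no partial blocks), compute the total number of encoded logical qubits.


Each code block uses 29 physical qubits for 1 logical qubit(s).
Number of complete blocks = floor(736 / 29) = 25
Logical qubits = 25 * 1
= 25

25


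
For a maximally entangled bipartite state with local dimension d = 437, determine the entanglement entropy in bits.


For a maximally entangled state in d x d:
S = log2(d) = log2(437)
= 8.7715

8.7715


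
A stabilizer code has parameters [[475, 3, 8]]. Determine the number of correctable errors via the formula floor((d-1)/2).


Code parameters: [[475, 3, 8]], distance d = 8.
Number of correctable errors = floor((d-1)/2)
= floor((8 - 1)/2)
= floor(7/2)
= 3

3


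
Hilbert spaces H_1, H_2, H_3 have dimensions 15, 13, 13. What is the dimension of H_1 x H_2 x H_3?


dim(H_1 x H_2 x H_3) = 15 * 13 * 13
= 195 * 13
= 2535

2535


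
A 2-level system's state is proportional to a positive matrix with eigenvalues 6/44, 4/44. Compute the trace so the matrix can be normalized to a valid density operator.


tr(M) = sum of eigenvalues
= 6/44 + 4/44
= 10/44
= 0.2273

0.2273


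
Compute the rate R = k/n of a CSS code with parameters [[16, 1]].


Code rate R = k/n
= 1/16
= 0.0625

0.0625


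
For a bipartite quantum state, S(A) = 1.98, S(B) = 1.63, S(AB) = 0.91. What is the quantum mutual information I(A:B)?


I(A:B) = S(A) + S(B) - S(AB)
= 1.98 + 1.63 - 0.91
= 2.7000

2.7000


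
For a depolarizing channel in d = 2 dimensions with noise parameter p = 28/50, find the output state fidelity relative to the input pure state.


F = (1-p) + p/d
= (1 - 0.5600) + 0.5600/2
= 0.4400 + 0.2800
= 0.7200

0.7200


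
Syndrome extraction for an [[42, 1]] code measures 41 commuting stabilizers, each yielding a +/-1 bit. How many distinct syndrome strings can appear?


Each stabilizer generator gives a binary (+1 or -1) measurement outcome.
With 41 independent generators:
Total syndromes = 2^41
= 2199023255552

2199023255552


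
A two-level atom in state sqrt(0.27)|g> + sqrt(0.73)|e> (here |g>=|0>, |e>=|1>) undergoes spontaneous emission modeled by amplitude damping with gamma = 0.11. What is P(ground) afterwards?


For amplitude damping with parameter gamma on state sqrt(a)|0> + sqrt(b)|1>:
alpha^2 = 0.27, beta^2 = 0.73
P(|0>) = alpha^2 + gamma * beta^2
= 0.27 + 0.11 * 0.73
= 0.27 + 0.0803
= 0.3503

0.3503


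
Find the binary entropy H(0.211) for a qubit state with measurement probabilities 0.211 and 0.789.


S = -p*log2(p) - (1-p)*log2(1-p)
p = 0.2110, 1-p = 0.7890
= -0.2110 * log2(0.2110) - 0.7890 * log2(0.7890)
= -(-0.4736) - (-0.2698)
= 0.7434

0.7434


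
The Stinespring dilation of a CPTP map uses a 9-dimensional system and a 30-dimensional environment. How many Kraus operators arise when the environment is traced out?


Tracing out the environment in an orthonormal basis {|i>_E} gives Kraus operators K_i = <i|_E U |0>_E.
Number of Kraus operators = dim(H_env) = d_env
= 30

30


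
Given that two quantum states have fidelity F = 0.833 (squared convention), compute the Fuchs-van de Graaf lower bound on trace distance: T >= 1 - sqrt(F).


Fuchs-van de Graaf (squared-fidelity convention): 1 - sqrt(F) <= T <= sqrt(1 - F).
Lower bound: T >= 1 - sqrt(F)
sqrt(F) = sqrt(0.833) = 0.9127
T >= 1 - 0.9127
T >= 0.0873

0.0873


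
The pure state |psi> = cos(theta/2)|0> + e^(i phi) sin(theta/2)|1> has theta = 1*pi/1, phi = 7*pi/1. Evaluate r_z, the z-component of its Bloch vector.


theta = 3.1416, phi = 21.9911
r_z = cos(theta) = -1.0000

-1.0000


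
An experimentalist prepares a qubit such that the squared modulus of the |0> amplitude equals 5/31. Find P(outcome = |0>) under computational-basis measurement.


|alpha|^2 = 5/31 = 0.1613
|beta|^2 = 1 - 5/31 = 26/31 = 0.8387
P(|0>) = |alpha|^2 = 0.1613

0.1613


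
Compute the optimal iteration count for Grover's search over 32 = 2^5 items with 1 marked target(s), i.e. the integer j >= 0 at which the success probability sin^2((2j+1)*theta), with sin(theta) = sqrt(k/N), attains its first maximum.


After j Grover iterations the success probability is P(j) = sin^2((2j+1)*theta), where sin(theta) = sqrt(k/N).
N = 2^5 = 32, k = 1
sin(theta) = sqrt(k/N) = 0.1767766953
theta = arcsin(sqrt(k/N)) = 0.1777106008 rad
P(j) reaches its first maximum when (2j+1)*theta is as close as possible to pi/2, i.e. j = round(pi/(4*theta) - 1/2).
pi/(4*theta) - 1/2 = 3.9195
(For comparison, the common estimate pi/4 * sqrt(N/k) = 4.4429; the exact maximiser is used here.)
Optimal iterations = 4

4


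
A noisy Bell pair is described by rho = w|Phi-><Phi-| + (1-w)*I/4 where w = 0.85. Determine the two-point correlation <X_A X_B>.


|Phi-> = (|00> - |11>)/sqrt(2)
For the pure Bell state, <X_A X_B> = -1 (Bell-state Pauli correlator).
The maximally-mixed part I/4 has tr(I/4 * P tensor P) = 0 for any traceless Pauli P.
So <X_A X_B>_rho = w * (-1) + (1 - w) * 0
= 0.85 * (-1)
= -0.8500

-0.8500


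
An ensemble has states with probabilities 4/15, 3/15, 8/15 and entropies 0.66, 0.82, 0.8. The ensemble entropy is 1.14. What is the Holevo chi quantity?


chi = S(rho) - sum_i p_i * S(rho_i)
Weighted entropy = 4/15 * 0.66 + 3/15 * 0.82 + 8/15 * 0.8
= 0.7667
chi = 1.14 - 0.7667
= 0.3733

0.3733


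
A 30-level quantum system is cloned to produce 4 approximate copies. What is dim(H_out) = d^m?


Output space = H^(tensor 4) where dim(H) = 30
dim = 30^4
= 900 (after 2 factors)
= 27000 (after 3 factors)
= 810000 (after 4 factors)
= 810000

810000


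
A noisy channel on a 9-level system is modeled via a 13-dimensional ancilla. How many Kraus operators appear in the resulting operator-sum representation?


Tracing out the environment in an orthonormal basis {|i>_E} gives Kraus operators K_i = <i|_E U |0>_E.
Number of Kraus operators = dim(H_env) = d_env
= 13

13


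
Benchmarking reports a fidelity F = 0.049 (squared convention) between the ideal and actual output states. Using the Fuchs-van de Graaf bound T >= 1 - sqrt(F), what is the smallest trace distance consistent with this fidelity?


Fuchs-van de Graaf (squared-fidelity convention): 1 - sqrt(F) <= T <= sqrt(1 - F).
Lower bound: T >= 1 - sqrt(F)
sqrt(F) = sqrt(0.049) = 0.2214
T >= 1 - 0.2214
T >= 0.7786

0.7786


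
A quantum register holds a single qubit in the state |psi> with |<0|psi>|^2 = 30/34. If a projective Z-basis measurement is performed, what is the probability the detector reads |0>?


|alpha|^2 = 30/34 = 0.8824
|beta|^2 = 1 - 30/34 = 4/34 = 0.1176
P(|0>) = |alpha|^2 = 0.8824

0.8824


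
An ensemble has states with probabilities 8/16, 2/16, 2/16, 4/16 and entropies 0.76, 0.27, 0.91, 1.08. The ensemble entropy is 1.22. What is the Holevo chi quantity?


chi = S(rho) - sum_i p_i * S(rho_i)
Weighted entropy = 8/16 * 0.76 + 2/16 * 0.27 + 2/16 * 0.91 + 4/16 * 1.08
= 0.7975
chi = 1.22 - 0.7975
= 0.4225

0.4225


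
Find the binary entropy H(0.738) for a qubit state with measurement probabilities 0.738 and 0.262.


S = -p*log2(p) - (1-p)*log2(1-p)
p = 0.7380, 1-p = 0.2620
= -0.7380 * log2(0.7380) - 0.2620 * log2(0.2620)
= -(-0.3235) - (-0.5063)
= 0.8297

0.8297


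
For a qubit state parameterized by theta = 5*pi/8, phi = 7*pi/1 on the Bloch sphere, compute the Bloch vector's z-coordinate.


theta = 1.9635, phi = 21.9911
r_z = cos(theta) = -0.3827

-0.3827


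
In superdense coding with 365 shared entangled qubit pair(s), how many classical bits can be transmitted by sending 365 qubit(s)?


Superdense coding allows 2 classical bits per shared entangled pair.
365 pair(s) -> 2 * 365 = 730 classical bits

730


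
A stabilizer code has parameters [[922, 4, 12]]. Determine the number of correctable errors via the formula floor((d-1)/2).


Code parameters: [[922, 4, 12]], distance d = 12.
Number of correctable errors = floor((d-1)/2)
= floor((12 - 1)/2)
= floor(11/2)
= 5

5


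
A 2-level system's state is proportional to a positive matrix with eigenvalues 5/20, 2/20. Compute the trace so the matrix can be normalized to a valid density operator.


tr(M) = sum of eigenvalues
= 5/20 + 2/20
= 7/20
= 0.3500

0.3500


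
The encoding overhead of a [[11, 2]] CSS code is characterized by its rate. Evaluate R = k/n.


Code rate R = k/n
= 2/11
= 0.1818

0.1818


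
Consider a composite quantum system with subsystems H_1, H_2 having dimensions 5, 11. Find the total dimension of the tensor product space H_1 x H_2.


dim(H_1 x H_2) = 5 * 11
= 55

55


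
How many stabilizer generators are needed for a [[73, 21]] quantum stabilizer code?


For an [[n,k]] stabilizer code:
Number of stabilizer generators = n - k
= 73 - 21
= 52

52


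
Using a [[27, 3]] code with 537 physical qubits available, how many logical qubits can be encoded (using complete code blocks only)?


Each code block uses 27 physical qubits for 3 logical qubit(s).
Number of complete blocks = floor(537 / 27) = 19
Logical qubits = 19 * 3
= 57

57


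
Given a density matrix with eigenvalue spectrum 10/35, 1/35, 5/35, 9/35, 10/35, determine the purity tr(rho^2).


tr(rho^2) = sum of eigenvalues squared
= (10/35)^2 + (1/35)^2 + (5/35)^2 + (9/35)^2 + (10/35)^2
= (100 + 1 + 25 + 81 + 100) / 1225
= 307/1225
= 0.2506

0.2506


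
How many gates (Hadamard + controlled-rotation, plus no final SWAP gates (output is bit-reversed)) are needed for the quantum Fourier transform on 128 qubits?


Hadamard gates: 128
Controlled rotations: n*(n-1)/2 = 128*127/2 = 8128
SWAP gates: 0 (omitted)
Total = 128 + 8128
= 8256

8256


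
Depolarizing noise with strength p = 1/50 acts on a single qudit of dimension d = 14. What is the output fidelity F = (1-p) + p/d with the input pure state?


F = (1-p) + p/d
= (1 - 0.0200) + 0.0200/14
= 0.9800 + 0.0014
= 0.9814

0.9814


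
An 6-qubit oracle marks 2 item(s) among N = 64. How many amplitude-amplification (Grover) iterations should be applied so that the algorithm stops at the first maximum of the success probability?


After j Grover iterations the success probability is P(j) = sin^2((2j+1)*theta), where sin(theta) = sqrt(k/N).
N = 2^6 = 64, k = 2
sin(theta) = sqrt(k/N) = 0.1767766953
theta = arcsin(sqrt(k/N)) = 0.1777106008 rad
P(j) reaches its first maximum when (2j+1)*theta is as close as possible to pi/2, i.e. j = round(pi/(4*theta) - 1/2).
pi/(4*theta) - 1/2 = 3.9195
(For comparison, the common estimate pi/4 * sqrt(N/k) = 4.4429; the exact maximiser is used here.)
Optimal iterations = 4

4


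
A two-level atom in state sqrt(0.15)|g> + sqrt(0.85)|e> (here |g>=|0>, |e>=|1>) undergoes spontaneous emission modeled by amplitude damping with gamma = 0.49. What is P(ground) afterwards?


For amplitude damping with parameter gamma on state sqrt(a)|0> + sqrt(b)|1>:
alpha^2 = 0.15, beta^2 = 0.85
P(|0>) = alpha^2 + gamma * beta^2
= 0.15 + 0.49 * 0.85
= 0.15 + 0.4165
= 0.5665

0.5665


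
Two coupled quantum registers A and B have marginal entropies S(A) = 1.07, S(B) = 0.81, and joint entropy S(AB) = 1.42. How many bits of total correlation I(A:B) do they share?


I(A:B) = S(A) + S(B) - S(AB)
= 1.07 + 0.81 - 1.42
= 0.4600

0.4600


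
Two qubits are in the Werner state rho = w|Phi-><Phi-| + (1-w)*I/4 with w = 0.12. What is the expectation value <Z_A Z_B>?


|Phi-> = (|00> - |11>)/sqrt(2)
For the pure Bell state, <Z_A Z_B> = +1 (Bell-state Pauli correlator).
The maximally-mixed part I/4 has tr(I/4 * P tensor P) = 0 for any traceless Pauli P.
So <Z_A Z_B>_rho = w * (+1) + (1 - w) * 0
= 0.12 * (+1)
= 0.1200

0.1200


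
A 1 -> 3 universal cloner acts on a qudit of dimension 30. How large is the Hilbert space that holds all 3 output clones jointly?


Output space = H^(tensor 3) where dim(H) = 30
dim = 30^3
= 900 (after 2 factors)
= 27000 (after 3 factors)
= 27000

27000


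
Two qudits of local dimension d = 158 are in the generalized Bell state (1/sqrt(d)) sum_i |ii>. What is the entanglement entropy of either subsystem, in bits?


For a maximally entangled state in d x d:
S = log2(d) = log2(158)
= 7.3038

7.3038


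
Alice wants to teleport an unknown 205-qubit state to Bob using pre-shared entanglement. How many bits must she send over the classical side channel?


Quantum teleportation requires 2 classical bits per qubit teleported.
205 qubit(s) -> 2 * 205 = 410 classical bits

410


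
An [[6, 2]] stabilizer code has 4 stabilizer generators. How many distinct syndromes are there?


Each stabilizer generator gives a binary (+1 or -1) measurement outcome.
With 4 independent generators:
Total syndromes = 2^4
= 16

16


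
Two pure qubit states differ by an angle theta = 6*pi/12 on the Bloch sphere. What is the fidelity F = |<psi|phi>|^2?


For states separated by angle theta on Bloch sphere:
F = cos^2(theta/2)
theta = 6*pi/12 = 1.5708
theta/2 = 0.7854
cos(theta/2) = 0.7071
F = 0.5000

0.5000


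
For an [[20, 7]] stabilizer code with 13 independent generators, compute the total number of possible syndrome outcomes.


Each stabilizer generator gives a binary (+1 or -1) measurement outcome.
With 13 independent generators:
Total syndromes = 2^13
= 8192

8192


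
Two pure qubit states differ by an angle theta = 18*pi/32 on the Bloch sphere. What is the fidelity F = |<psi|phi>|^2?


For states separated by angle theta on Bloch sphere:
F = cos^2(theta/2)
theta = 18*pi/32 = 1.7671
theta/2 = 0.8836
cos(theta/2) = 0.6344
F = 0.4025

0.4025


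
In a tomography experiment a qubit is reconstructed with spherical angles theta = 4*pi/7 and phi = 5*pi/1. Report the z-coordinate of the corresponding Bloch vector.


theta = 1.7952, phi = 15.7080
r_z = cos(theta) = -0.2225

-0.2225


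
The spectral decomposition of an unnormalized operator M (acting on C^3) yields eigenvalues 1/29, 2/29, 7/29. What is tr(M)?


tr(M) = sum of eigenvalues
= 1/29 + 2/29 + 7/29
= 10/29
= 0.3448

0.3448


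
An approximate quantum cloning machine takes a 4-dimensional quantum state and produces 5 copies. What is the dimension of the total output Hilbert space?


Output space = H^(tensor 5) where dim(H) = 4
dim = 4^5
= 16 (after 2 factors)
= 64 (after 3 factors)
= 256 (after 4 factors)
= 1024 (after 5 factors)
= 1024

1024


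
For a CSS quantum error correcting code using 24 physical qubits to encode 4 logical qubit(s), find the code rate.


Code rate R = k/n
= 4/24
= 0.1667

0.1667


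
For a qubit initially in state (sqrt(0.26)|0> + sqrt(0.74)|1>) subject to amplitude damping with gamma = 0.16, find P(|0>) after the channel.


For amplitude damping with parameter gamma on state sqrt(a)|0> + sqrt(b)|1>:
alpha^2 = 0.26, beta^2 = 0.74
P(|0>) = alpha^2 + gamma * beta^2
= 0.26 + 0.16 * 0.74
= 0.26 + 0.1184
= 0.3784

0.3784


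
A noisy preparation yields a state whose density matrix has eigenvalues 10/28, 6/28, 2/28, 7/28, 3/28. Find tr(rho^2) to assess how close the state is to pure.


tr(rho^2) = sum of eigenvalues squared
= (10/28)^2 + (6/28)^2 + (2/28)^2 + (7/28)^2 + (3/28)^2
= (100 + 36 + 4 + 49 + 9) / 784
= 198/784
= 0.2526

0.2526


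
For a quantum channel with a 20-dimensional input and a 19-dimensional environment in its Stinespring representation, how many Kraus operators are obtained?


Tracing out the environment in an orthonormal basis {|i>_E} gives Kraus operators K_i = <i|_E U |0>_E.
Number of Kraus operators = dim(H_env) = d_env
= 19

19


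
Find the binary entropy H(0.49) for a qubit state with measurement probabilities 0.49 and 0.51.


S = -p*log2(p) - (1-p)*log2(1-p)
p = 0.4900, 1-p = 0.5100
= -0.4900 * log2(0.4900) - 0.5100 * log2(0.5100)
= -(-0.5043) - (-0.4954)
= 0.9997

0.9997


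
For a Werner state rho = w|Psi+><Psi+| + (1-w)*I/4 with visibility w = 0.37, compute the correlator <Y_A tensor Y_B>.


|Psi+> = (|01> + |10>)/sqrt(2)
For the pure Bell state, <Y_A Y_B> = +1 (Bell-state Pauli correlator).
The maximally-mixed part I/4 has tr(I/4 * P tensor P) = 0 for any traceless Pauli P.
So <Y_A Y_B>_rho = w * (+1) + (1 - w) * 0
= 0.37 * (+1)
= 0.3700

0.3700


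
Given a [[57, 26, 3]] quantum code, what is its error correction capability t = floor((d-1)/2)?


Code parameters: [[57, 26, 3]], distance d = 3.
Number of correctable errors = floor((d-1)/2)
= floor((3 - 1)/2)
= floor(2/2)
= 1

1


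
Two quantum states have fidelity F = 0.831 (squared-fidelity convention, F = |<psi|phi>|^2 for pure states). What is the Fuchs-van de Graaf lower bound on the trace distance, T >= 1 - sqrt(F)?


Fuchs-van de Graaf (squared-fidelity convention): 1 - sqrt(F) <= T <= sqrt(1 - F).
Lower bound: T >= 1 - sqrt(F)
sqrt(F) = sqrt(0.831) = 0.9116
T >= 1 - 0.9116
T >= 0.0884

0.0884


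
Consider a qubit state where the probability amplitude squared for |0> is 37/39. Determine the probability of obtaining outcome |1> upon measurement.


|alpha|^2 = 37/39 = 0.9487
|beta|^2 = 1 - 37/39 = 2/39 = 0.0513
P(|1>) = |beta|^2 = 0.0513

0.0513


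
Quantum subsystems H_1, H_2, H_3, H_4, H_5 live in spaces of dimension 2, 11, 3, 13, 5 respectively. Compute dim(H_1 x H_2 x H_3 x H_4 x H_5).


dim(H_1 x H_2 x H_3 x H_4 x H_5) = 2 * 11 * 3 * 13 * 5
= 22 * 3 * 13 * 5
= 66 * 13 * 5
= 858 * 5
= 4290

4290


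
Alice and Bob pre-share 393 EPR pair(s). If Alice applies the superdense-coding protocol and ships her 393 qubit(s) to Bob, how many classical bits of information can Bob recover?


Superdense coding allows 2 classical bits per shared entangled pair.
393 pair(s) -> 2 * 393 = 786 classical bits

786


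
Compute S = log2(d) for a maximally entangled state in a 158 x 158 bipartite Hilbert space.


For a maximally entangled state in d x d:
S = log2(d) = log2(158)
= 7.3038

7.3038


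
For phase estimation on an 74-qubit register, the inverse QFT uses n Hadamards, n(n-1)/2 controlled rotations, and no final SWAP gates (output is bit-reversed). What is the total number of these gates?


Hadamard gates: 74
Controlled rotations: n*(n-1)/2 = 74*73/2 = 2701
SWAP gates: 0 (omitted)
Total = 74 + 2701
= 2775

2775


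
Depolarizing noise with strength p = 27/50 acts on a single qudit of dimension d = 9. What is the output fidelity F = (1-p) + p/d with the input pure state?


F = (1-p) + p/d
= (1 - 0.5400) + 0.5400/9
= 0.4600 + 0.0600
= 0.5200

0.5200


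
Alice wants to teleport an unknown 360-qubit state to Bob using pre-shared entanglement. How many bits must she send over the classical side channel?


Quantum teleportation requires 2 classical bits per qubit teleported.
360 qubit(s) -> 2 * 360 = 720 classical bits

720


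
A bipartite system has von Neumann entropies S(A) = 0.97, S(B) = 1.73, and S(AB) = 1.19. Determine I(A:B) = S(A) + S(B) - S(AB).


I(A:B) = S(A) + S(B) - S(AB)
= 0.97 + 1.73 - 1.19
= 1.5100

1.5100


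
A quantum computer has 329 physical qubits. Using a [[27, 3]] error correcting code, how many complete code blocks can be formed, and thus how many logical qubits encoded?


Each code block uses 27 physical qubits for 3 logical qubit(s).
Number of complete blocks = floor(329 / 27) = 12
Logical qubits = 12 * 3
= 36

36


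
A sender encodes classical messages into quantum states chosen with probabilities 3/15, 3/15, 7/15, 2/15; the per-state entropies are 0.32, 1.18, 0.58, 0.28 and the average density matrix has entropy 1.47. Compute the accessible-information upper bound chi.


chi = S(rho) - sum_i p_i * S(rho_i)
Weighted entropy = 3/15 * 0.32 + 3/15 * 1.18 + 7/15 * 0.58 + 2/15 * 0.28
= 0.6080
chi = 1.47 - 0.6080
= 0.8620

0.8620


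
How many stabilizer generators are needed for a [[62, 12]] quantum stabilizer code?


For an [[n,k]] stabilizer code:
Number of stabilizer generators = n - k
= 62 - 12
= 50

50


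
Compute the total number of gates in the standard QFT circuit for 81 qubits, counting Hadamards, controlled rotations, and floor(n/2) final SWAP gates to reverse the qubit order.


Hadamard gates: 81
Controlled rotations: n*(n-1)/2 = 81*80/2 = 3240
SWAP gates: floor(n/2) = floor(81/2) = 40
Total = 81 + 3240 + 40
= 3361

3361


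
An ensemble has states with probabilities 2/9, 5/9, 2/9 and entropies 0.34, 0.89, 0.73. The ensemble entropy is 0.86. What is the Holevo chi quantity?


chi = S(rho) - sum_i p_i * S(rho_i)
Weighted entropy = 2/9 * 0.34 + 5/9 * 0.89 + 2/9 * 0.73
= 0.7322
chi = 0.86 - 0.7322
= 0.1278

0.1278


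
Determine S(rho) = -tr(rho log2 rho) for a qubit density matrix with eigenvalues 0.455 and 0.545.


S = -p*log2(p) - (1-p)*log2(1-p)
p = 0.4550, 1-p = 0.5450
= -0.4550 * log2(0.4550) - 0.5450 * log2(0.5450)
= -(-0.5169) - (-0.4772)
= 0.9941

0.9941


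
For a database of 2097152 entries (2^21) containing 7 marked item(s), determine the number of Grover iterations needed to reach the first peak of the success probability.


After j Grover iterations the success probability is P(j) = sin^2((2j+1)*theta), where sin(theta) = sqrt(k/N).
N = 2^21 = 2097152, k = 7
sin(theta) = sqrt(k/N) = 0.001826981146
theta = arcsin(sqrt(k/N)) = 0.001826982162 rad
P(j) reaches its first maximum when (2j+1)*theta is as close as possible to pi/2, i.e. j = round(pi/(4*theta) - 1/2).
pi/(4*theta) - 1/2 = 429.3882
(For comparison, the common estimate pi/4 * sqrt(N/k) = 429.8885; the exact maximiser is used here.)
Optimal iterations = 429

429


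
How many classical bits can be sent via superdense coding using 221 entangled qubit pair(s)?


Superdense coding allows 2 classical bits per shared entangled pair.
221 pair(s) -> 2 * 221 = 442 classical bits

442


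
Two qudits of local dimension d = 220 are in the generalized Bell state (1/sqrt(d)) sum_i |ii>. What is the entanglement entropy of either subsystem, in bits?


For a maximally entangled state in d x d:
S = log2(d) = log2(220)
= 7.7814

7.7814


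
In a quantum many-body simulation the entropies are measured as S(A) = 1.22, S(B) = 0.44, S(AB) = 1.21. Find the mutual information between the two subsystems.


I(A:B) = S(A) + S(B) - S(AB)
= 1.22 + 0.44 - 1.21
= 0.4500

0.4500


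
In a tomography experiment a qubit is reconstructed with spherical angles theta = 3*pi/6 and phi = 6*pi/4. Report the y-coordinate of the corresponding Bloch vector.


theta = 1.5708, phi = 4.7124
r_y = sin(theta)*sin(phi) = 1.0000 * -1.0000
r_y = -1.0000

-1.0000


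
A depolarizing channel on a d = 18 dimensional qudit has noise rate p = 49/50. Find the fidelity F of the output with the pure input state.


F = (1-p) + p/d
= (1 - 0.9800) + 0.9800/18
= 0.0200 + 0.0544
= 0.0744

0.0744


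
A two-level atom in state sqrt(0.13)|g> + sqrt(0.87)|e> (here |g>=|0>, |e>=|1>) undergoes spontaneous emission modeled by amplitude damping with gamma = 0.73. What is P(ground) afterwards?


For amplitude damping with parameter gamma on state sqrt(a)|0> + sqrt(b)|1>:
alpha^2 = 0.13, beta^2 = 0.87
P(|0>) = alpha^2 + gamma * beta^2
= 0.13 + 0.73 * 0.87
= 0.13 + 0.6351
= 0.7651

0.7651


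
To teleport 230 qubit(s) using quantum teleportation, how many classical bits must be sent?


Quantum teleportation requires 2 classical bits per qubit teleported.
230 qubit(s) -> 2 * 230 = 460 classical bits

460


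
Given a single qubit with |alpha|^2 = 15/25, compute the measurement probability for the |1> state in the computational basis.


|alpha|^2 = 15/25 = 0.6000
|beta|^2 = 1 - 15/25 = 10/25 = 0.4000
P(|1>) = |beta|^2 = 0.4000

0.4000


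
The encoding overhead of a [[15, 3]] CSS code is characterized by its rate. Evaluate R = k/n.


Code rate R = k/n
= 3/15
= 0.2000

0.2000


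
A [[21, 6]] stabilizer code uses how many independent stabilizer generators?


For an [[n,k]] stabilizer code:
Number of stabilizer generators = n - k
= 21 - 6
= 15

15


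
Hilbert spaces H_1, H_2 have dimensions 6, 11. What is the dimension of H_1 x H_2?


dim(H_1 x H_2) = 6 * 11
= 66

66


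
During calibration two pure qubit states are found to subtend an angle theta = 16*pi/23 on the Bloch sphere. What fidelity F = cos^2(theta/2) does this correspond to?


For states separated by angle theta on Bloch sphere:
F = cos^2(theta/2)
theta = 16*pi/23 = 2.1855
theta/2 = 1.0927
cos(theta/2) = 0.4601
F = 0.2117

0.2117


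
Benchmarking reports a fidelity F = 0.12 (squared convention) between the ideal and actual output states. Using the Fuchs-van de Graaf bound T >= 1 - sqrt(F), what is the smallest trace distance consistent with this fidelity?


Fuchs-van de Graaf (squared-fidelity convention): 1 - sqrt(F) <= T <= sqrt(1 - F).
Lower bound: T >= 1 - sqrt(F)
sqrt(F) = sqrt(0.12) = 0.3464
T >= 1 - 0.3464
T >= 0.6536

0.6536


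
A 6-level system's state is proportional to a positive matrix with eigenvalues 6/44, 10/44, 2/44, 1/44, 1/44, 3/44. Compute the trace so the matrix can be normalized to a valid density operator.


tr(M) = sum of eigenvalues
= 6/44 + 10/44 + 2/44 + 1/44 + 1/44 + 3/44
= 23/44
= 0.5227

0.5227


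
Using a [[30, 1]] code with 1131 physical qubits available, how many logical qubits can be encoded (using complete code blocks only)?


Each code block uses 30 physical qubits for 1 logical qubit(s).
Number of complete blocks = floor(1131 / 30) = 37
Logical qubits = 37 * 1
= 37

37


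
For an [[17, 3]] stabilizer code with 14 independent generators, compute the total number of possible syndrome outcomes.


Each stabilizer generator gives a binary (+1 or -1) measurement outcome.
With 14 independent generators:
Total syndromes = 2^14
= 16384

16384


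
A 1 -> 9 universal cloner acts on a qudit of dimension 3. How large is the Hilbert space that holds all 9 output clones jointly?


Output space = H^(tensor 9) where dim(H) = 3
dim = 3^9
= 9 (after 2 factors)
= 27 (after 3 factors)
= 81 (after 4 factors)
= 243 (after 5 factors)
= 729 (after 6 factors)
= 2187 (after 7 factors)
= 6561 (after 8 factors)
= 19683 (after 9 factors)
= 19683

19683


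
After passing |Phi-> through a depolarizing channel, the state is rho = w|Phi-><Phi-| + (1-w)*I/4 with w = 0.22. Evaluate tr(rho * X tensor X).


|Phi-> = (|00> - |11>)/sqrt(2)
For the pure Bell state, <X_A X_B> = -1 (Bell-state Pauli correlator).
The maximally-mixed part I/4 has tr(I/4 * P tensor P) = 0 for any traceless Pauli P.
So <X_A X_B>_rho = w * (-1) + (1 - w) * 0
= 0.22 * (-1)
= -0.2200

-0.2200


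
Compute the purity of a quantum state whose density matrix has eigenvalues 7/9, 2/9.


tr(rho^2) = sum of eigenvalues squared
= (7/9)^2 + (2/9)^2
= (49 + 4) / 81
= 53/81
= 0.6543

0.6543


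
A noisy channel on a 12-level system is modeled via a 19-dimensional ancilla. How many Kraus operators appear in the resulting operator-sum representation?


Tracing out the environment in an orthonormal basis {|i>_E} gives Kraus operators K_i = <i|_E U |0>_E.
Number of Kraus operators = dim(H_env) = d_env
= 19

19


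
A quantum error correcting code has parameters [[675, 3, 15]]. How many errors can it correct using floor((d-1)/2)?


Code parameters: [[675, 3, 15]], distance d = 15.
Number of correctable errors = floor((d-1)/2)
= floor((15 - 1)/2)
= floor(14/2)
= 7

7


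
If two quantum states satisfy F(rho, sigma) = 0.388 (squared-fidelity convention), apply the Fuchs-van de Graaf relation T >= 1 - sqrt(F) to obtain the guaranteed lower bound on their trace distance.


Fuchs-van de Graaf (squared-fidelity convention): 1 - sqrt(F) <= T <= sqrt(1 - F).
Lower bound: T >= 1 - sqrt(F)
sqrt(F) = sqrt(0.388) = 0.6229
T >= 1 - 0.6229
T >= 0.3771

0.3771


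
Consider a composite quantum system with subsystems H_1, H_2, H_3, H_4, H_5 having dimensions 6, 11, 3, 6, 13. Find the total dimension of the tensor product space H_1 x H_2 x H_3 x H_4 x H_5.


dim(H_1 x H_2 x H_3 x H_4 x H_5) = 6 * 11 * 3 * 6 * 13
= 66 * 3 * 6 * 13
= 198 * 6 * 13
= 1188 * 13
= 15444

15444


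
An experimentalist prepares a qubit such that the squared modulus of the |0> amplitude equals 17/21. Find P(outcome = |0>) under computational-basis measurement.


|alpha|^2 = 17/21 = 0.8095
|beta|^2 = 1 - 17/21 = 4/21 = 0.1905
P(|0>) = |alpha|^2 = 0.8095

0.8095


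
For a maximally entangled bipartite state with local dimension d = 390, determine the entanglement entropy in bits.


For a maximally entangled state in d x d:
S = log2(d) = log2(390)
= 8.6073

8.6073


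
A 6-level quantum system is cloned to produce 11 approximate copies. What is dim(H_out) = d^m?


Output space = H^(tensor 11) where dim(H) = 6
dim = 6^11
= 36 (after 2 factors)
= 216 (after 3 factors)
= 1296 (after 4 factors)
= 7776 (after 5 factors)
= 46656 (after 6 factors)
= 279936 (after 7 factors)
= 1679616 (after 8 factors)
= 10077696 (after 9 factors)
= 60466176 (after 10 factors)
= 362797056 (after 11 factors)
= 362797056

362797056


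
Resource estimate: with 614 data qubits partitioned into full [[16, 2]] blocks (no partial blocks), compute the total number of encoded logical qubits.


Each code block uses 16 physical qubits for 2 logical qubit(s).
Number of complete blocks = floor(614 / 16) = 38
Logical qubits = 38 * 2
= 76

76


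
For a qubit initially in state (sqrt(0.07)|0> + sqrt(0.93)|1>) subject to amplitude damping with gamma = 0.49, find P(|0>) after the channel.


For amplitude damping with parameter gamma on state sqrt(a)|0> + sqrt(b)|1>:
alpha^2 = 0.07, beta^2 = 0.93
P(|0>) = alpha^2 + gamma * beta^2
= 0.07 + 0.49 * 0.93
= 0.07 + 0.4557
= 0.5257

0.5257


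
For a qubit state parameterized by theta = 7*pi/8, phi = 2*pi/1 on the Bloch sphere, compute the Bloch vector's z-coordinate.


theta = 2.7489, phi = 6.2832
r_z = cos(theta) = -0.9239

-0.9239


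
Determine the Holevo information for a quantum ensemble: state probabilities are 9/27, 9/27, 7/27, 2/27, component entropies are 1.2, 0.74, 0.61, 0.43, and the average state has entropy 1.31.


chi = S(rho) - sum_i p_i * S(rho_i)
Weighted entropy = 9/27 * 1.2 + 9/27 * 0.74 + 7/27 * 0.61 + 2/27 * 0.43
= 0.8367
chi = 1.31 - 0.8367
= 0.4733

0.4733


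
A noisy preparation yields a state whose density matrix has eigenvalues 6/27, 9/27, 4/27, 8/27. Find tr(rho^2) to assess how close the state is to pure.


tr(rho^2) = sum of eigenvalues squared
= (6/27)^2 + (9/27)^2 + (4/27)^2 + (8/27)^2
= (36 + 81 + 16 + 64) / 729
= 197/729
= 0.2702

0.2702


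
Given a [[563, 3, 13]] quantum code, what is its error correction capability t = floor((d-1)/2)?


Code parameters: [[563, 3, 13]], distance d = 13.
Number of correctable errors = floor((d-1)/2)
= floor((13 - 1)/2)
= floor(12/2)
= 6

6


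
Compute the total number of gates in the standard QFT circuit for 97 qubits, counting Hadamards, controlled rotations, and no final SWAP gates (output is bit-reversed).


Hadamard gates: 97
Controlled rotations: n*(n-1)/2 = 97*96/2 = 4656
SWAP gates: 0 (omitted)
Total = 97 + 4656
= 4753

4753


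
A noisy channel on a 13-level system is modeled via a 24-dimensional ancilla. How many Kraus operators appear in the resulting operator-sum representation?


Tracing out the environment in an orthonormal basis {|i>_E} gives Kraus operators K_i = <i|_E U |0>_E.
Number of Kraus operators = dim(H_env) = d_env
= 24

24


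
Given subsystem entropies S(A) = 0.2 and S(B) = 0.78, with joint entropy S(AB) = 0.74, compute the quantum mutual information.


I(A:B) = S(A) + S(B) - S(AB)
= 0.2 + 0.78 - 0.74
= 0.2400

0.2400


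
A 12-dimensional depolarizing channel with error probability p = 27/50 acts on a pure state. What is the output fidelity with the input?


F = (1-p) + p/d
= (1 - 0.5400) + 0.5400/12
= 0.4600 + 0.0450
= 0.5050

0.5050


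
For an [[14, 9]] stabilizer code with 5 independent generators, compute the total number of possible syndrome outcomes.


Each stabilizer generator gives a binary (+1 or -1) measurement outcome.
With 5 independent generators:
Total syndromes = 2^5
= 32

32


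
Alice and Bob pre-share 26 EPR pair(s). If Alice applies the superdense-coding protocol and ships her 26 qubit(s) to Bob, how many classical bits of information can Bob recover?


Superdense coding allows 2 classical bits per shared entangled pair.
26 pair(s) -> 2 * 26 = 52 classical bits

52


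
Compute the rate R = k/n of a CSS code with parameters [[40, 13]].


Code rate R = k/n
= 13/40
= 0.3250

0.3250


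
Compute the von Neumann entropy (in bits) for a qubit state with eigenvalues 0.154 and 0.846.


S = -p*log2(p) - (1-p)*log2(1-p)
p = 0.1540, 1-p = 0.8460
= -0.1540 * log2(0.1540) - 0.8460 * log2(0.8460)
= -(-0.4156) - (-0.2041)
= 0.6198

0.6198


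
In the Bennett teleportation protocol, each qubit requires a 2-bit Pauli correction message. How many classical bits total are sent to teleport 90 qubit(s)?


Quantum teleportation requires 2 classical bits per qubit teleported.
90 qubit(s) -> 2 * 90 = 180 classical bits

180


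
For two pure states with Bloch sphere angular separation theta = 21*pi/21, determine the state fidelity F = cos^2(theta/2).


For states separated by angle theta on Bloch sphere:
F = cos^2(theta/2)
theta = 21*pi/21 = 3.1416
theta/2 = 1.5708
cos(theta/2) = 0.0000
F = 0.0000

0.0000


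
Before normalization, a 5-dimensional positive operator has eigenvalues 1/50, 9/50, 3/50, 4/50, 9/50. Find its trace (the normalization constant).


tr(M) = sum of eigenvalues
= 1/50 + 9/50 + 3/50 + 4/50 + 9/50
= 26/50
= 0.5200

0.5200


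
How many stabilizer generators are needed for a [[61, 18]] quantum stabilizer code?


For an [[n,k]] stabilizer code:
Number of stabilizer generators = n - k
= 61 - 18
= 43

43


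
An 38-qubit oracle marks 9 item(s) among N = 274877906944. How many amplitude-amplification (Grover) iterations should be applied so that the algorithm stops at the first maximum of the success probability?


After j Grover iterations the success probability is P(j) = sin^2((2j+1)*theta), where sin(theta) = sqrt(k/N).
N = 2^38 = 274877906944, k = 9
sin(theta) = sqrt(k/N) = 5.722045898e-06
theta = arcsin(sqrt(k/N)) = 5.722045898e-06 rad
P(j) reaches its first maximum when (2j+1)*theta is as close as possible to pi/2, i.e. j = round(pi/(4*theta) - 1/2).
pi/(4*theta) - 1/2 = 137257.7774
(For comparison, the common estimate pi/4 * sqrt(N/k) = 137258.2774; the exact maximiser is used here.)
Optimal iterations = 137258

137258


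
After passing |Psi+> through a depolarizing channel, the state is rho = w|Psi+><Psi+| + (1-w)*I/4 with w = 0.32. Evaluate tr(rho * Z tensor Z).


|Psi+> = (|01> + |10>)/sqrt(2)
For the pure Bell state, <Z_A Z_B> = -1 (Bell-state Pauli correlator).
The maximally-mixed part I/4 has tr(I/4 * P tensor P) = 0 for any traceless Pauli P.
So <Z_A Z_B>_rho = w * (-1) + (1 - w) * 0
= 0.32 * (-1)
= -0.3200

-0.3200
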